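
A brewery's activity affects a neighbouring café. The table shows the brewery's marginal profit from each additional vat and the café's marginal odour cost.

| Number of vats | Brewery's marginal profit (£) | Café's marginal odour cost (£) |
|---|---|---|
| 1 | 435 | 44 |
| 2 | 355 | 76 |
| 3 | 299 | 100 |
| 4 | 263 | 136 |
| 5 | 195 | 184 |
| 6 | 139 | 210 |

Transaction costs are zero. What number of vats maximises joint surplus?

5

Bargaining reaches the level where marginal profit last exceeds marginal odour cost.
That holds through level 5 (195 ≥ 184) but not at 6 (139 < 210).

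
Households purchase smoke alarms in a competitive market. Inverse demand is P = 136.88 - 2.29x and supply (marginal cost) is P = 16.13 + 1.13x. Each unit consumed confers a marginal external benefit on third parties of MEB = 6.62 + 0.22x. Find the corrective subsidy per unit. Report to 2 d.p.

Social marginal benefit = demand + MEB = 143.50 - 2.07x.
Set SMB = MC: 143.50 - 2.07x = 16.13 + 1.13x → x* = 39.8031.
The Pigouvian subsidy equals MEB at x*: 6.62 + 0.22×39.8031 = 15.3767.

subsidy = 15.38 per unit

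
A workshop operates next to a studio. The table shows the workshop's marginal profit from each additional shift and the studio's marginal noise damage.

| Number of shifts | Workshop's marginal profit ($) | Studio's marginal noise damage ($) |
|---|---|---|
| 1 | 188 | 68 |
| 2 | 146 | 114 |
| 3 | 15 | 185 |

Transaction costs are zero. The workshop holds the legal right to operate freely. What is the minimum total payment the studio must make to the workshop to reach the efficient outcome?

$15

Left alone the workshop would choose level 3 (marginal profit stays positive).
Efficient level: k* = 2 (marginal profit ≥ marginal noise damage through 2).
The studio must at least cover the workshop's forgone profit from cutting 3→2: 15 = 15.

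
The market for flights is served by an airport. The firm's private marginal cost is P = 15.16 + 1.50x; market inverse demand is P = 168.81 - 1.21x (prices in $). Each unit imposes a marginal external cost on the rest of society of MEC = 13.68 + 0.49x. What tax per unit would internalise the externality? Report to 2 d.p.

tax = $35.11 per unit

Social marginal cost = private MC + MEC = 28.84 + 1.99x.
Set SMC = demand: 28.84 + 1.99x = 168.81 - 1.21x → x* = 43.7406.
The Pigouvian tax equals MEC at x*: 13.68 + 0.49×43.7406 = 35.1129.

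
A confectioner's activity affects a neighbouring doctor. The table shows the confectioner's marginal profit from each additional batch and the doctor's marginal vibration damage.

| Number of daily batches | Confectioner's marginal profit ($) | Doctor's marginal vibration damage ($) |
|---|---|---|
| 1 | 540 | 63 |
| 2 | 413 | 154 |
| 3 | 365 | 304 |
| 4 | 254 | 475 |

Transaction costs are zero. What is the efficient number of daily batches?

3

Bargaining reaches the level where marginal profit last exceeds marginal vibration damage.
That holds through level 3 (365 ≥ 304) but not at 4 (254 < 475).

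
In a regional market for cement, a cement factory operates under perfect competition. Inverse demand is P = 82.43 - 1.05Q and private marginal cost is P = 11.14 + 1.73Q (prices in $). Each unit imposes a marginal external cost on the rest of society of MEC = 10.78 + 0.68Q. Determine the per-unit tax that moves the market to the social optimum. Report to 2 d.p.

tax = $22.67 per unit

Social marginal cost = private MC + MEC = 21.92 + 2.41Q.
Set SMC = demand: 21.92 + 2.41Q = 82.43 - 1.05Q → Q* = 17.4884.
The Pigouvian tax equals MEC at Q*: 10.78 + 0.68×17.4884 = 22.6721.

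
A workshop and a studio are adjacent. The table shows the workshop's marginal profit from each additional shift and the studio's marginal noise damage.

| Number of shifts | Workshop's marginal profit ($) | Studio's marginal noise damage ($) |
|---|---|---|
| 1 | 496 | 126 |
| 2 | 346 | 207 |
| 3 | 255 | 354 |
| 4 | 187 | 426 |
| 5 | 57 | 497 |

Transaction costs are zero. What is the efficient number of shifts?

2

Bargaining reaches the level where marginal profit last exceeds marginal noise damage.
That holds through level 2 (346 ≥ 207) but not at 3 (255 < 354).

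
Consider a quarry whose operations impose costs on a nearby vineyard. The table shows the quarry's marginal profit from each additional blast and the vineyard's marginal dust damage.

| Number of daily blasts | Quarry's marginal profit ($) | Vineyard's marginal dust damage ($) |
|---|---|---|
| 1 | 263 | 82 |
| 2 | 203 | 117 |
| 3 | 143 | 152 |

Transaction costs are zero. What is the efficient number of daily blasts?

Bargaining reaches the level where marginal profit last exceeds marginal dust damage.
That holds through level 2 (203 ≥ 117) but not at 3 (143 < 152).

2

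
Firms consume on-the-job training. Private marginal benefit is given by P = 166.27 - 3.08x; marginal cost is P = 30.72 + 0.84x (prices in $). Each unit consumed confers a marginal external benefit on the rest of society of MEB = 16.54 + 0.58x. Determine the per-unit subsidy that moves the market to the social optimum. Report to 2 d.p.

Social marginal benefit = demand + MEB = 182.81 - 2.50x.
Set SMB = MC: 182.81 - 2.50x = 30.72 + 0.84x → x* = 45.5359.
The Pigouvian subsidy equals MEB at x*: 16.54 + 0.58×45.5359 = 42.9508.

subsidy = $42.95 per unit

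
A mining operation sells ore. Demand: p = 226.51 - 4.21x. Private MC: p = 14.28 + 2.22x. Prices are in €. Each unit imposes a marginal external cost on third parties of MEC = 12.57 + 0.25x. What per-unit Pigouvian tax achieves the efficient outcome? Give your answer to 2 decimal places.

Social marginal cost = private MC + MEC = 26.85 + 2.47x.
Set SMC = demand: 26.85 + 2.47x = 226.51 - 4.21x → x* = 29.8892.
The Pigouvian tax equals MEC at x*: 12.57 + 0.25×29.8892 = 20.0423.

tax = €20.04 per unit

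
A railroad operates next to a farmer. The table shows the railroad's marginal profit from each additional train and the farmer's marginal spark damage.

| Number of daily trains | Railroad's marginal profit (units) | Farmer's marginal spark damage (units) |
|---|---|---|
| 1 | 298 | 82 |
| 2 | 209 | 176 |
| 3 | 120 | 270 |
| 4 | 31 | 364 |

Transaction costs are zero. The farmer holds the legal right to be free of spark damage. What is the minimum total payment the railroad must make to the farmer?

Efficient level: marginal profit ≥ marginal spark damage through level 2, so k* = 2.
With the farmer holding the right, the railroad must at least compensate total damage at k*: 82 + 176 = 258.

258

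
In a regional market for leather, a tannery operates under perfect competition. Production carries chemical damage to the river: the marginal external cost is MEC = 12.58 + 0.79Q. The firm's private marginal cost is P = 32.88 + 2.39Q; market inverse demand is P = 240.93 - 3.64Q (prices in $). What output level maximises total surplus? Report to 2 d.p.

Q* = 28.66

Social marginal cost = private MC + MEC = 45.46 + 3.18Q.
Set SMC = demand: 45.46 + 3.18Q = 240.93 - 3.64Q → Q* = 28.6613.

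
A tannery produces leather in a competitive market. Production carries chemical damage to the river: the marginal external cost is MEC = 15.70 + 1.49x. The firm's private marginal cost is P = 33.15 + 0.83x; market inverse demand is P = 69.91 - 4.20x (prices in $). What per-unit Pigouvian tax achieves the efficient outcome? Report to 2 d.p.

Social marginal cost = private MC + MEC = 48.85 + 2.32x.
Set SMC = demand: 48.85 + 2.32x = 69.91 - 4.20x → x* = 3.2301.
The Pigouvian tax equals MEC at x*: 15.70 + 1.49×3.2301 = 20.5128.

tax = $20.51 per unit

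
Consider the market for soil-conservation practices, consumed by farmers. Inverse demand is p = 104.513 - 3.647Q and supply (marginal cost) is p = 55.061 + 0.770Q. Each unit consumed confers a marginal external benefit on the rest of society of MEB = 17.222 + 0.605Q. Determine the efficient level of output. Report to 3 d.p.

Q* = 17.491

Social marginal benefit = demand + MEB = 121.735 - 3.042Q.
Set SMB = MC: 121.735 - 3.042Q = 55.061 + 0.770Q → Q* = 17.4906.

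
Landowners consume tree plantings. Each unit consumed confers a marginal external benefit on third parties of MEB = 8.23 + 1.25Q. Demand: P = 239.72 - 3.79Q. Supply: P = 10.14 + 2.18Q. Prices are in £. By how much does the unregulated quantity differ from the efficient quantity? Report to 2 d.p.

Market equilibrium (private): 10.14 + 2.18Q = 239.72 - 3.79Q → Q_m = 38.4556.
Social marginal benefit = demand + MEB = 247.95 - 2.54Q.
Set SMB = MC: 247.95 - 2.54Q = 10.14 + 2.18Q → Q* = 50.3835.
Gap = |38.4556 − 50.3835| = 11.9279.

11.93 units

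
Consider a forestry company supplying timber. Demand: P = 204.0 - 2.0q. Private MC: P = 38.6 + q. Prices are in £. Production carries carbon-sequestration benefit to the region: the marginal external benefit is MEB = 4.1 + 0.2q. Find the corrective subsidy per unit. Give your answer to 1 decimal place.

subsidy = £16.2 per unit

Social marginal cost = private MC − MEB = 34.5 + 0.8q.
Set SMC = demand: 34.5 + 0.8q = 204.0 - 2.0q → q* = 60.5357.
The Pigouvian subsidy equals MEB at q*: 4.1 + 0.2×60.5357 = 16.2071.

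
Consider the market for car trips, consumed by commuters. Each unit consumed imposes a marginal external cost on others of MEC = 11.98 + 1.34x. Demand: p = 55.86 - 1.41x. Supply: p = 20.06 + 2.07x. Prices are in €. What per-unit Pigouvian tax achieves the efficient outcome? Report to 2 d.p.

Social marginal benefit = demand − MEC = 43.88 - 2.75x.
Set SMB = MC: 43.88 - 2.75x = 20.06 + 2.07x → x* = 4.9419.
The Pigouvian tax equals MEC at x*: 11.98 + 1.34×4.9419 = 18.6021.

tax = €18.60 per unit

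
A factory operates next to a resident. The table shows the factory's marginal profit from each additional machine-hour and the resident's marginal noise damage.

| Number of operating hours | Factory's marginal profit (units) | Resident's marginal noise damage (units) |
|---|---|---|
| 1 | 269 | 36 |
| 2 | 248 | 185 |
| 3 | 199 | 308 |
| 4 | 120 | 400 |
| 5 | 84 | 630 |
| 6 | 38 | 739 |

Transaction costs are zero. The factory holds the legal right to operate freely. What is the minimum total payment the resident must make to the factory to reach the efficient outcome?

441

Left alone the factory would choose level 6 (marginal profit stays positive).
Efficient level: k* = 2 (marginal profit ≥ marginal noise damage through 2).
The resident must at least cover the factory's forgone profit from cutting 6→2: 199 + 120 + 84 + 38 = 441.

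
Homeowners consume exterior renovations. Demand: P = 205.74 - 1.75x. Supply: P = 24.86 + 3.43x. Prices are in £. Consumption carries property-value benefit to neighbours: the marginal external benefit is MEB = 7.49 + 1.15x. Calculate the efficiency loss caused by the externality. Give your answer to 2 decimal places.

Market equilibrium (private): 24.86 + 3.43x = 205.74 - 1.75x → x_m = 34.9189.
Social marginal benefit = demand + MEB = 213.23 - 0.60x.
Set SMB = MC: 213.23 - 0.60x = 24.86 + 3.43x → x* = 46.7419.
The loss is the area between SMB and MC from x* to x_m; with linear curves that's a triangle of height MEB(x_m).
DWL = ½ × 11.8230 × 47.6468 = 281.6641.

DWL = £281.66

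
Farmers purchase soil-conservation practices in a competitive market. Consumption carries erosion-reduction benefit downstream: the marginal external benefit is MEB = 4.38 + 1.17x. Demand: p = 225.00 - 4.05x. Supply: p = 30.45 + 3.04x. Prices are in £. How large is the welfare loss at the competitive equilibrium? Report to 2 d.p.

Market equilibrium (private): 30.45 + 3.04x = 225.00 - 4.05x → x_m = 27.4401.
Social marginal benefit = demand + MEB = 229.38 - 2.88x.
Set SMB = MC: 229.38 - 2.88x = 30.45 + 3.04x → x* = 33.6030.
The loss is the area between SMB and MC from x* to x_m; with linear curves that's a triangle of height MEB(x_m).
DWL = ½ × 6.1629 × 36.4849 = 112.4264.

DWL = £112.43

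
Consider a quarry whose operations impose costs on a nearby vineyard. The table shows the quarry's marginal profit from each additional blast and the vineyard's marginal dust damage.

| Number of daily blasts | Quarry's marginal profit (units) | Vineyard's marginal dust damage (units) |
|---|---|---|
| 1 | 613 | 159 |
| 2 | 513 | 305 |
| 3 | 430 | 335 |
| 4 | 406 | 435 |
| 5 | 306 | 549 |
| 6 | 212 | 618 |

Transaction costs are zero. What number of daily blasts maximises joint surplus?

Bargaining reaches the level where marginal profit last exceeds marginal dust damage.
That holds through level 3 (430 ≥ 335) but not at 4 (406 < 435).

3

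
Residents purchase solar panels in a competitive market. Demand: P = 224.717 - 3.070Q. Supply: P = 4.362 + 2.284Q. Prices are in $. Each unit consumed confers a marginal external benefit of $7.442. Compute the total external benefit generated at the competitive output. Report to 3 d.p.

$306.291

Market equilibrium (private): 4.362 + 2.284Q = 224.717 - 3.070Q → Q_m = 41.1571.
Total external benefit = MEB × Q_m = 7.442 × 41.1571 = 306.2911.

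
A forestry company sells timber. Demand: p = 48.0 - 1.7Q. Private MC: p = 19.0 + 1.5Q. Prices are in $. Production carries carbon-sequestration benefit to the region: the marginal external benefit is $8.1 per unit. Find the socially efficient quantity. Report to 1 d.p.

Q* = 11.6

Social marginal cost = private MC − MEB = 10.9 + 1.5Q.
Set SMC = demand: 10.9 + 1.5Q = 48.0 - 1.7Q → Q* = 11.5938.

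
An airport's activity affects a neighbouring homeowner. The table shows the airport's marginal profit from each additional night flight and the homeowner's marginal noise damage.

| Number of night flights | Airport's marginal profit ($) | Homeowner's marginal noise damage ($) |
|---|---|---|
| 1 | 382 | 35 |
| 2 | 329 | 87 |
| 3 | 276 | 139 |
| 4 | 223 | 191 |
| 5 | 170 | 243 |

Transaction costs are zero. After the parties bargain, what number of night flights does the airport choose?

Bargaining reaches the level where marginal profit last exceeds marginal noise damage.
That holds through level 4 (223 ≥ 191) but not at 5 (170 < 243).

4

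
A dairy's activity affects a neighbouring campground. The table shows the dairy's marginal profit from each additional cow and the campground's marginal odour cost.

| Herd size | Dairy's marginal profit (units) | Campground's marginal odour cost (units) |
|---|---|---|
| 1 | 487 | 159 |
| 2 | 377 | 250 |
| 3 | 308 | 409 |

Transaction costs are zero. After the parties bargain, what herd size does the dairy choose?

2

Bargaining reaches the level where marginal profit last exceeds marginal odour cost.
That holds through level 2 (377 ≥ 250) but not at 3 (308 < 409).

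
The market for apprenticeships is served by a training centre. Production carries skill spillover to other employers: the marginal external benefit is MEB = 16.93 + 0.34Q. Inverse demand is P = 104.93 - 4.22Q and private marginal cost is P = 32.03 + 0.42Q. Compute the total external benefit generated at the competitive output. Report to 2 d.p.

307.95

Market equilibrium (private): 32.03 + 0.42Q = 104.93 - 4.22Q → Q_m = 15.7112.
Total external benefit = ∫₀^{Q_m} (16.93 + 0.34Q) dQ = 16.93×15.7112 + ½×0.34×15.7112² = 307.9537.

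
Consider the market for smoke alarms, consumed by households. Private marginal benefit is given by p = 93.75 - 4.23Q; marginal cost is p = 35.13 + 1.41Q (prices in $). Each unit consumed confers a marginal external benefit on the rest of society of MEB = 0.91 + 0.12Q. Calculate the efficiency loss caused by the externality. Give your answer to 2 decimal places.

Market equilibrium (private): 35.13 + 1.41Q = 93.75 - 4.23Q → Q_m = 10.3936.
Social marginal benefit = demand + MEB = 94.66 - 4.11Q.
Set SMB = MC: 94.66 - 4.11Q = 35.13 + 1.41Q → Q* = 10.7844.
The loss is the area between SMB and MC from Q* to Q_m; with linear curves that's a triangle of height MEB(Q_m).
DWL = ½ × 0.3908 × 2.1572 = 0.4215.

DWL = $0.42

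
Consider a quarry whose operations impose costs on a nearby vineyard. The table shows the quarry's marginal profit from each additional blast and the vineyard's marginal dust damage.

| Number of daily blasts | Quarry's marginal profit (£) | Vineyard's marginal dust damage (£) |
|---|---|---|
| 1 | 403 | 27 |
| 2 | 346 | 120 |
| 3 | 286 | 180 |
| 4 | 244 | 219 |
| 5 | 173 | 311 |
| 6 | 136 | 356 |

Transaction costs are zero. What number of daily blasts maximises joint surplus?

4

Bargaining reaches the level where marginal profit last exceeds marginal dust damage.
That holds through level 4 (244 ≥ 219) but not at 5 (173 < 311).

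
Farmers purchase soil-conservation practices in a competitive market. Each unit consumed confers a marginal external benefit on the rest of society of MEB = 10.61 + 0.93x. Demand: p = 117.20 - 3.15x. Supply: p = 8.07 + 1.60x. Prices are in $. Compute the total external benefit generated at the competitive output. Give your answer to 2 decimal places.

Market equilibrium (private): 8.07 + 1.60x = 117.20 - 3.15x → x_m = 22.9747.
Total external benefit = ∫₀^{x_m} (10.61 + 0.93x) dx = 10.61×22.9747 + ½×0.93×22.9747² = 489.2057.

$489.21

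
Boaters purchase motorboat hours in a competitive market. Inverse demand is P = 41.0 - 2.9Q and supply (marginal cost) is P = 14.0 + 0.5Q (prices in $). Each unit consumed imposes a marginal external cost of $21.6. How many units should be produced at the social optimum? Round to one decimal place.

Q* = 1.6

Social marginal benefit = demand − MEC = 19.4 - 2.9Q.
Set SMB = MC: 19.4 - 2.9Q = 14.0 + 0.5Q → Q* = 1.5882.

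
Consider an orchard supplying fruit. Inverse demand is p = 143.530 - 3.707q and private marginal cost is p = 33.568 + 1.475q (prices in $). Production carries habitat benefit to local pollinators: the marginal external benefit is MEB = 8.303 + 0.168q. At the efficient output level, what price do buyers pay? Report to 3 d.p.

P = $56.093

Social marginal cost = private MC − MEB = 25.265 + 1.307q.
Set SMC = demand: 25.265 + 1.307q = 143.530 - 3.707q → q* = 23.5870.
Consumer price on the demand curve at q*: 143.530 − 3.707×23.5870 = 56.0930.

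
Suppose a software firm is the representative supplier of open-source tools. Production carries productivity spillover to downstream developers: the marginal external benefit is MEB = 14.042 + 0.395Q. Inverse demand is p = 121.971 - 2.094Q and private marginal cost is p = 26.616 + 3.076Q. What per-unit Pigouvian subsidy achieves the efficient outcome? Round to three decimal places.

subsidy = 23.092 per unit

Social marginal cost = private MC − MEB = 12.574 + 2.681Q.
Set SMC = demand: 12.574 + 2.681Q = 121.971 - 2.094Q → Q* = 22.9104.
The Pigouvian subsidy equals MEB at Q*: 14.042 + 0.395×22.9104 = 23.0916.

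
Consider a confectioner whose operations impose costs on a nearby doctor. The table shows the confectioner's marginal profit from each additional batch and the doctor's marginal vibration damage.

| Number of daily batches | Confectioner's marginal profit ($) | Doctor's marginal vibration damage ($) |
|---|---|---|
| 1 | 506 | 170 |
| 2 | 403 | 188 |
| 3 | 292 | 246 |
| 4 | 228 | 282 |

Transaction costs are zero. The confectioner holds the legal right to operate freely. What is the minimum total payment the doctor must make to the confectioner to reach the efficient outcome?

Left alone the confectioner would choose level 4 (marginal profit stays positive).
Efficient level: k* = 3 (marginal profit ≥ marginal vibration damage through 3).
The doctor must at least cover the confectioner's forgone profit from cutting 4→3: 228 = 228.

$228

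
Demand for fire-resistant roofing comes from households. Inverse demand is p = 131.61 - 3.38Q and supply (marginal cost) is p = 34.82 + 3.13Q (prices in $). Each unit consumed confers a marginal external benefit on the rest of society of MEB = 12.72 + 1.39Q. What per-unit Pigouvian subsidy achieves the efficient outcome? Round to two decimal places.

Social marginal benefit = demand + MEB = 144.33 - 1.99Q.
Set SMB = MC: 144.33 - 1.99Q = 34.82 + 3.13Q → Q* = 21.3887.
The Pigouvian subsidy equals MEB at Q*: 12.72 + 1.39×21.3887 = 42.4503.

subsidy = $42.45 per unit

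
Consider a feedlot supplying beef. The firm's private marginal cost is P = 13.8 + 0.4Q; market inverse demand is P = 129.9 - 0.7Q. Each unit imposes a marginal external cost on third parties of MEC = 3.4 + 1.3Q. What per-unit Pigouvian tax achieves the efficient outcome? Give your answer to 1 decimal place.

Social marginal cost = private MC + MEC = 17.2 + 1.7Q.
Set SMC = demand: 17.2 + 1.7Q = 129.9 - 0.7Q → Q* = 46.9583.
The Pigouvian tax equals MEC at Q*: 3.4 + 1.3×46.9583 = 64.4458.

tax = 64.4 per unit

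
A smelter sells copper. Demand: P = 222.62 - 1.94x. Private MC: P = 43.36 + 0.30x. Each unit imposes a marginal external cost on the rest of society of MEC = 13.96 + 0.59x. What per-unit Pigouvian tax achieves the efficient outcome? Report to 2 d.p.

tax = 48.42 per unit

Social marginal cost = private MC + MEC = 57.32 + 0.89x.
Set SMC = demand: 57.32 + 0.89x = 222.62 - 1.94x → x* = 58.4099.
The Pigouvian tax equals MEC at x*: 13.96 + 0.59×58.4099 = 48.4218.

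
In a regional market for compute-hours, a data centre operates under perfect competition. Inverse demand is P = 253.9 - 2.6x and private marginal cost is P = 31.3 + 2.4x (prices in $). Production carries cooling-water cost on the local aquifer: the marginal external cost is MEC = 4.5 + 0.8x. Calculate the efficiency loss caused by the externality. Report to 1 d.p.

Market equilibrium (private): 31.3 + 2.4x = 253.9 - 2.6x → x_m = 44.5200.
Social marginal cost = private MC + MEC = 35.8 + 3.2x.
Set SMC = demand: 35.8 + 3.2x = 253.9 - 2.6x → x* = 37.6034.
The welfare-loss triangle has base |x_m − x*| and height MEC(x_m) (the vertical gap between SMC and demand is zero at x* and MEC at x_m).
DWL = ½ × 6.9166 × 40.1160 = 138.7332.

DWL = $138.7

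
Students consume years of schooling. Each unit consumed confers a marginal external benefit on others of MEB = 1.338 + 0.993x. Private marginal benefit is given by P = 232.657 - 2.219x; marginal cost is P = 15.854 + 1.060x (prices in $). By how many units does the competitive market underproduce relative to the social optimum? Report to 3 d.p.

29.306 units

Market equilibrium (private): 15.854 + 1.060x = 232.657 - 2.219x → x_m = 66.1186.
Social marginal benefit = demand + MEB = 233.995 - 1.226x.
Set SMB = MC: 233.995 - 1.226x = 15.854 + 1.060x → x* = 95.4248.
Gap = |66.1186 − 95.4248| = 29.3062.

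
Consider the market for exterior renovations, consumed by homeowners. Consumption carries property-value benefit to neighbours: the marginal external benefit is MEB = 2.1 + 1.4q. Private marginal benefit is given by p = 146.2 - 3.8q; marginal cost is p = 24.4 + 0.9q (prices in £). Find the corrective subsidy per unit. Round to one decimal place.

Social marginal benefit = demand + MEB = 148.3 - 2.4q.
Set SMB = MC: 148.3 - 2.4q = 24.4 + 0.9q → q* = 37.5455.
The Pigouvian subsidy equals MEB at q*: 2.1 + 1.4×37.5455 = 54.6637.

subsidy = £54.7 per unit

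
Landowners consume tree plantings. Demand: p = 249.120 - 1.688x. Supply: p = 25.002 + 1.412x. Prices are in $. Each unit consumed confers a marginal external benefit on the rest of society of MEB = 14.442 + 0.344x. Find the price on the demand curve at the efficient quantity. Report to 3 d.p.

P = $103.006

Social marginal benefit = demand + MEB = 263.562 - 1.344x.
Set SMB = MC: 263.562 - 1.344x = 25.002 + 1.412x → x* = 86.5602.
Consumer price on the demand curve at x*: 249.120 − 1.688×86.5602 = 103.0064.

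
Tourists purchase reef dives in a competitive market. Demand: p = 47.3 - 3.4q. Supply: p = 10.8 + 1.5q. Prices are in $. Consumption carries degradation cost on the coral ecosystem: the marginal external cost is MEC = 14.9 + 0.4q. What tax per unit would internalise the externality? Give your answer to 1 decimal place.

Social marginal benefit = demand − MEC = 32.4 - 3.8q.
Set SMB = MC: 32.4 - 3.8q = 10.8 + 1.5q → q* = 4.0755.
The Pigouvian tax equals MEC at q*: 14.9 + 0.4×4.0755 = 16.5302.

tax = $16.5 per unit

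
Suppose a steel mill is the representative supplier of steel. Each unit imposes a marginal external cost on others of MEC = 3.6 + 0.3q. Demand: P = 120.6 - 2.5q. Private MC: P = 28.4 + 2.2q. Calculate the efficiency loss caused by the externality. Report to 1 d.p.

DWL = 9.0

Market equilibrium (private): 28.4 + 2.2q = 120.6 - 2.5q → q_m = 19.6170.
Social marginal cost = private MC + MEC = 32.0 + 2.5q.
Set SMC = demand: 32.0 + 2.5q = 120.6 - 2.5q → q* = 17.7200.
Between q* and q_m the wedge SMC − demand runs linearly from 0 to MEC(q_m), so the loss is a triangle.
DWL = ½ × 1.8970 × 9.4851 = 8.9966.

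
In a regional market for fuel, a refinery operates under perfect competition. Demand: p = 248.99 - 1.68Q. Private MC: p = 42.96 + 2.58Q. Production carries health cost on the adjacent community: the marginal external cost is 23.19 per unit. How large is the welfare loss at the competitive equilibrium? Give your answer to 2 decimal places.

DWL = 63.12

Market equilibrium (private): 42.96 + 2.58Q = 248.99 - 1.68Q → Q_m = 48.3638.
Social marginal cost = private MC + MEC = 66.15 + 2.58Q.
Set SMC = demand: 66.15 + 2.58Q = 248.99 - 1.68Q → Q* = 42.9202.
The welfare-loss triangle has base |Q_m − Q*| and height MEC(Q_m) (the vertical gap between SMC and demand is zero at Q* and MEC at Q_m).
DWL = ½ × 5.4436 × 23.1900 = 63.1185.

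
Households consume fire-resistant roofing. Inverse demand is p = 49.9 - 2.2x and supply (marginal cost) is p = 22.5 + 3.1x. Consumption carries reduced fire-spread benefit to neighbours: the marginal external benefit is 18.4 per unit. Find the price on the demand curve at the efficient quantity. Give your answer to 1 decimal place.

Social marginal benefit = demand + MEB = 68.3 - 2.2x.
Set SMB = MC: 68.3 - 2.2x = 22.5 + 3.1x → x* = 8.6415.
Consumer price on the demand curve at x*: 49.9 − 2.2×8.6415 = 30.8887.

P = 30.9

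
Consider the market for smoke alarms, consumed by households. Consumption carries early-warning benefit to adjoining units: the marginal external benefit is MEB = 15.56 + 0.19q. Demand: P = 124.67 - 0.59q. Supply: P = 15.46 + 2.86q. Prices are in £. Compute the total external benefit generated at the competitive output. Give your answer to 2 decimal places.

£587.75

Market equilibrium (private): 15.46 + 2.86q = 124.67 - 0.59q → q_m = 31.6551.
Total external benefit = ∫₀^{q_m} (15.56 + 0.19q) dq = 15.56×31.6551 + ½×0.19×31.6551² = 587.7477.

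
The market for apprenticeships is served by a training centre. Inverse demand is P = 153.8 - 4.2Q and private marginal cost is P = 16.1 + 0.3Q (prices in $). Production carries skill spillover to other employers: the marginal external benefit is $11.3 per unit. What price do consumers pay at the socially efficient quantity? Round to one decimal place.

P = $14.7

Social marginal cost = private MC − MEB = 4.8 + 0.3Q.
Set SMC = demand: 4.8 + 0.3Q = 153.8 - 4.2Q → Q* = 33.1111.
Consumer price on the demand curve at Q*: 153.8 − 4.2×33.1111 = 14.7334.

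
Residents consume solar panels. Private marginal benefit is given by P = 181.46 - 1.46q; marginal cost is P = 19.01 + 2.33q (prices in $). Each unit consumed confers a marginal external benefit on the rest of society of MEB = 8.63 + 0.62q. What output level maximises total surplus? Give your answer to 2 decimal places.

Social marginal benefit = demand + MEB = 190.09 - 0.84q.
Set SMB = MC: 190.09 - 0.84q = 19.01 + 2.33q → q* = 53.9685.

q* = 53.97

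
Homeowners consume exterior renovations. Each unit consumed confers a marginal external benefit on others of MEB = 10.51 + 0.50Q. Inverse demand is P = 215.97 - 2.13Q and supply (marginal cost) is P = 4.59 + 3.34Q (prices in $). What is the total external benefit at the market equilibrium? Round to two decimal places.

$779.47

Market equilibrium (private): 4.59 + 3.34Q = 215.97 - 2.13Q → Q_m = 38.6435.
Total external benefit = ∫₀^{Q_m} (10.51 + 0.50Q) dQ = 10.51×38.6435 + ½×0.50×38.6435² = 779.4732.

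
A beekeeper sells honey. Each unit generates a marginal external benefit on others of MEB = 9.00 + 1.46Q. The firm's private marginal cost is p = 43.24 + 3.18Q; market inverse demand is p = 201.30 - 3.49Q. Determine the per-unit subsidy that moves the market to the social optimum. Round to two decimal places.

Social marginal cost = private MC − MEB = 34.24 + 1.72Q.
Set SMC = demand: 34.24 + 1.72Q = 201.30 - 3.49Q → Q* = 32.0653.
The Pigouvian subsidy equals MEB at Q*: 9.00 + 1.46×32.0653 = 55.8153.

subsidy = 55.82 per unit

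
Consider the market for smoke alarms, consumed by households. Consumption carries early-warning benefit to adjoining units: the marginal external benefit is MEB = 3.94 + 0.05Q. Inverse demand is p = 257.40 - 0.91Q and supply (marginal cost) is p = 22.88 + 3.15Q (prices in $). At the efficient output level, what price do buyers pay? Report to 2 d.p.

P = $203.29

Social marginal benefit = demand + MEB = 261.34 - 0.86Q.
Set SMB = MC: 261.34 - 0.86Q = 22.88 + 3.15Q → Q* = 59.4663.
Consumer price on the demand curve at Q*: 257.40 − 0.91×59.4663 = 203.2857.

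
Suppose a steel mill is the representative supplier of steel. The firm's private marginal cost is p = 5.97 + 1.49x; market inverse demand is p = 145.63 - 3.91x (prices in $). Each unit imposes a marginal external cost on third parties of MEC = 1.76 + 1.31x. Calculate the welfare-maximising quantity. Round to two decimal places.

Social marginal cost = private MC + MEC = 7.73 + 2.80x.
Set SMC = demand: 7.73 + 2.80x = 145.63 - 3.91x → x* = 20.5514.

x* = 20.55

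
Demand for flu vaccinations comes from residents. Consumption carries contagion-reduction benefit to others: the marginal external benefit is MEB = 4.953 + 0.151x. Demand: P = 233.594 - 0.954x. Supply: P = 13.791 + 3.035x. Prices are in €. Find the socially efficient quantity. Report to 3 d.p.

Social marginal benefit = demand + MEB = 238.547 - 0.803x.
Set SMB = MC: 238.547 - 0.803x = 13.791 + 3.035x → x* = 58.5607.

x* = 58.561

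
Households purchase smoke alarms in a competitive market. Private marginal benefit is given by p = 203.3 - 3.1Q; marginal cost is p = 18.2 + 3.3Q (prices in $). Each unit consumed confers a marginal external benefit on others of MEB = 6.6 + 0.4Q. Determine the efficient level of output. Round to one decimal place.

Q* = 32.0

Social marginal benefit = demand + MEB = 209.9 - 2.7Q.
Set SMB = MC: 209.9 - 2.7Q = 18.2 + 3.3Q → Q* = 31.9500.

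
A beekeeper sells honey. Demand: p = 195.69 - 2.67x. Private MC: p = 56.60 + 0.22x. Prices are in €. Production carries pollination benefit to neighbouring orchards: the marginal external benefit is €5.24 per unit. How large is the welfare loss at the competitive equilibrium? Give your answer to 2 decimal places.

Market equilibrium (private): 56.60 + 0.22x = 195.69 - 2.67x → x_m = 48.1280.
Social marginal cost = private MC − MEB = 51.36 + 0.22x.
Set SMC = demand: 51.36 + 0.22x = 195.69 - 2.67x → x* = 49.9412.
The welfare-loss triangle has base |x_m − x*| and height MEB(x_m) (the vertical gap between SMC and demand is zero at x* and MEB at x_m).
DWL = ½ × 1.8132 × 5.2400 = 4.7506.

DWL = €4.75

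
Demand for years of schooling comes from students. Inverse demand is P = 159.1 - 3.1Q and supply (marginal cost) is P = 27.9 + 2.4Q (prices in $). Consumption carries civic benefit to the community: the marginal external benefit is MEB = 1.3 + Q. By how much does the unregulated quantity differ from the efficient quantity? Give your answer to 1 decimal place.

5.6 units

Market equilibrium (private): 27.9 + 2.4Q = 159.1 - 3.1Q → Q_m = 23.8545.
Social marginal benefit = demand + MEB = 160.4 - 2.1Q.
Set SMB = MC: 160.4 - 2.1Q = 27.9 + 2.4Q → Q* = 29.4444.
Gap = |23.8545 − 29.4444| = 5.5899.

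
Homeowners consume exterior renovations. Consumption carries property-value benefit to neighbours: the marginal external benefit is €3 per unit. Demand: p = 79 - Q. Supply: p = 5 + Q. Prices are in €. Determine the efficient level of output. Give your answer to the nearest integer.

Social marginal benefit = demand + MEB = 82 - Q.
Set SMB = MC: 82 - Q = 5 + Q → Q* = 38.5000.

Q* = 39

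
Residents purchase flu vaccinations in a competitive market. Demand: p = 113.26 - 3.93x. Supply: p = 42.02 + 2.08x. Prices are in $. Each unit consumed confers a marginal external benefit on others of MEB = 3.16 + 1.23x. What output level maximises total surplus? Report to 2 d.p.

x* = 15.56

Social marginal benefit = demand + MEB = 116.42 - 2.70x.
Set SMB = MC: 116.42 - 2.70x = 42.02 + 2.08x → x* = 15.5649.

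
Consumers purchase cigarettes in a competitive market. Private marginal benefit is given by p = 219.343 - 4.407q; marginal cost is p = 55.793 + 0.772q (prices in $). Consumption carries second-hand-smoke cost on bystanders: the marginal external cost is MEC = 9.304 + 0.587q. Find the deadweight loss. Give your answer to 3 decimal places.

DWL = $67.215

Market equilibrium (private): 55.793 + 0.772q = 219.343 - 4.407q → q_m = 31.5795.
Social marginal benefit = demand − MEC = 210.039 - 4.994q.
Set SMB = MC: 210.039 - 4.994q = 55.793 + 0.772q → q* = 26.7510.
The loss is the area between SMB and MC from q* to q_m; with linear curves that's a triangle of height MEC(q_m).
DWL = ½ × 4.8285 × 27.8411 = 67.2154.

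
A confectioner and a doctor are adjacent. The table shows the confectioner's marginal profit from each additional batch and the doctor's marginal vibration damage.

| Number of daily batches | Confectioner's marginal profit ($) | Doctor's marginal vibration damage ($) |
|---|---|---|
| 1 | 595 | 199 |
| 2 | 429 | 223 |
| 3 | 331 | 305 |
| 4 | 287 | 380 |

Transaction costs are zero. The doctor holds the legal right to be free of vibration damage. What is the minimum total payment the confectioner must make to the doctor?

$727

Efficient level: marginal profit ≥ marginal vibration damage through level 3, so k* = 3.
With the doctor holding the right, the confectioner must at least compensate total damage at k*: 199 + 223 + 305 = 727.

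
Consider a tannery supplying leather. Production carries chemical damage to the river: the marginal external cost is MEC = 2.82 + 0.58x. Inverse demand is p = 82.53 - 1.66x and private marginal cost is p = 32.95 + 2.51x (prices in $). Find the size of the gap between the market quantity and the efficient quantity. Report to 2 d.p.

Market equilibrium (private): 32.95 + 2.51x = 82.53 - 1.66x → x_m = 11.8897.
Social marginal cost = private MC + MEC = 35.77 + 3.09x.
Set SMC = demand: 35.77 + 3.09x = 82.53 - 1.66x → x* = 9.8442.
Gap = |11.8897 − 9.8442| = 2.0455.

2.05 units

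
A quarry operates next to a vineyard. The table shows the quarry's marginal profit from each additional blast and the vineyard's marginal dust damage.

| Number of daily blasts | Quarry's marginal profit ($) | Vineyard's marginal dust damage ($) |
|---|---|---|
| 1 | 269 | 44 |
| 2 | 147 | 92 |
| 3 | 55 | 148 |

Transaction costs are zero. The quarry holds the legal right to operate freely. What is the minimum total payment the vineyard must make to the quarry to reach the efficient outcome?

Left alone the quarry would choose level 3 (marginal profit stays positive).
Efficient level: k* = 2 (marginal profit ≥ marginal dust damage through 2).
The vineyard must at least cover the quarry's forgone profit from cutting 3→2: 55 = 55.

$55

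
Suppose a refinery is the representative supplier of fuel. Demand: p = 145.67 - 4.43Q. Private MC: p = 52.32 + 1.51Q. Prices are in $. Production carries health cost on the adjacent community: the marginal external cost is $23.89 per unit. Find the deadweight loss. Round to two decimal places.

DWL = $48.04

Market equilibrium (private): 52.32 + 1.51Q = 145.67 - 4.43Q → Q_m = 15.7155.
Social marginal cost = private MC + MEC = 76.21 + 1.51Q.
Set SMC = demand: 76.21 + 1.51Q = 145.67 - 4.43Q → Q* = 11.6936.
Height of the DWL triangle at Q_m is SMC(Q_m) − demand(Q_m) = MEC(Q_m) = 23.8900.
DWL = ½ × 4.0219 × 23.8900 = 48.0416.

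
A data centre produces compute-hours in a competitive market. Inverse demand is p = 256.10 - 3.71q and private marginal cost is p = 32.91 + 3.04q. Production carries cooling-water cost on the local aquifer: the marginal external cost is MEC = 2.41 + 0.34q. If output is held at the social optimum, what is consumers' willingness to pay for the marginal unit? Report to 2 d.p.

P = 140.57

Social marginal cost = private MC + MEC = 35.32 + 3.38q.
Set SMC = demand: 35.32 + 3.38q = 256.10 - 3.71q → q* = 31.1396.
Consumer price on the demand curve at q*: 256.10 − 3.71×31.1396 = 140.5721.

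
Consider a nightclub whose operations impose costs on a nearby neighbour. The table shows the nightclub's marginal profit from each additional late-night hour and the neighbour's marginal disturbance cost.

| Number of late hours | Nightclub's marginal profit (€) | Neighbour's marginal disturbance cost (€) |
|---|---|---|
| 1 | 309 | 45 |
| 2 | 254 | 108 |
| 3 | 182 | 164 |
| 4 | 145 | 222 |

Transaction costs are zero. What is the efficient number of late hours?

3

Bargaining reaches the level where marginal profit last exceeds marginal disturbance cost.
That holds through level 3 (182 ≥ 164) but not at 4 (145 < 222).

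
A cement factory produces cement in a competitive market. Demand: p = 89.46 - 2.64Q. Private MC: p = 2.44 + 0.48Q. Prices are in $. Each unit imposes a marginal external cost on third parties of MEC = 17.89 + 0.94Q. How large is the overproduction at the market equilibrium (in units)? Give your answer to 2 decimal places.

Market equilibrium (private): 2.44 + 0.48Q = 89.46 - 2.64Q → Q_m = 27.8910.
Social marginal cost = private MC + MEC = 20.33 + 1.42Q.
Set SMC = demand: 20.33 + 1.42Q = 89.46 - 2.64Q → Q* = 17.0271.
Gap = |27.8910 − 17.0271| = 10.8639.

10.86 units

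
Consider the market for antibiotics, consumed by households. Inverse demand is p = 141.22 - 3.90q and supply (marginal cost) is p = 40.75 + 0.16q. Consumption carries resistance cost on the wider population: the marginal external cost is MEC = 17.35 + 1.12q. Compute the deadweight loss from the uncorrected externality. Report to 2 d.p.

Market equilibrium (private): 40.75 + 0.16q = 141.22 - 3.90q → q_m = 24.7463.
Social marginal benefit = demand − MEC = 123.87 - 5.02q.
Set SMB = MC: 123.87 - 5.02q = 40.75 + 0.16q → q* = 16.0463.
Height of the DWL triangle at q_m is MC(q_m) − SMB(q_m) = MEC(q_m) = 45.0659.
DWL = ½ × 8.7000 × 45.0659 = 196.0367.

DWL = 196.04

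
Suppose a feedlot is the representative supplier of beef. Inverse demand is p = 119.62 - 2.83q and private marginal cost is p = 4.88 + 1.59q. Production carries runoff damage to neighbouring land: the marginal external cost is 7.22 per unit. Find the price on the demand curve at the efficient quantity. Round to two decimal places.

Social marginal cost = private MC + MEC = 12.10 + 1.59q.
Set SMC = demand: 12.10 + 1.59q = 119.62 - 2.83q → q* = 24.3258.
Consumer price on the demand curve at q*: 119.62 − 2.83×24.3258 = 50.7780.

P = 50.78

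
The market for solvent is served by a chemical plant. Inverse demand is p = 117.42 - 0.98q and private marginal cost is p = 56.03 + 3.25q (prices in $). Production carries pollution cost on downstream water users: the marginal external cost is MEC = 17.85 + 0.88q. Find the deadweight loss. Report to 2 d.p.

DWL = $91.75

Market equilibrium (private): 56.03 + 3.25q = 117.42 - 0.98q → q_m = 14.5130.
Social marginal cost = private MC + MEC = 73.88 + 4.13q.
Set SMC = demand: 73.88 + 4.13q = 117.42 - 0.98q → q* = 8.5205.
Between q* and q_m the wedge SMC − demand runs linearly from 0 to MEC(q_m), so the loss is a triangle.
DWL = ½ × 5.9925 × 30.6214 = 91.7494.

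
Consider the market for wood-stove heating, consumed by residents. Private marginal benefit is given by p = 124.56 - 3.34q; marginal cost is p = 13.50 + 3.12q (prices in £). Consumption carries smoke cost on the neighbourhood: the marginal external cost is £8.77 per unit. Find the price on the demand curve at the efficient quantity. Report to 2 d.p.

Social marginal benefit = demand − MEC = 115.79 - 3.34q.
Set SMB = MC: 115.79 - 3.34q = 13.50 + 3.12q → q* = 15.8344.
Consumer price on the demand curve at q*: 124.56 − 3.34×15.8344 = 71.6731.

P = £71.67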